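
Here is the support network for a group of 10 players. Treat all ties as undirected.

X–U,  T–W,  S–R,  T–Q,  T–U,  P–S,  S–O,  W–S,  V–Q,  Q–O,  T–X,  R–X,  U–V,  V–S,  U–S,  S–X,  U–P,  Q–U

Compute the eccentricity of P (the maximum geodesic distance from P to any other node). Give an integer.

2

Distances from P: O:2, Q:2, R:2, S:1, T:2, U:1, V:2, W:2, X:2.
The largest is 2 (to Q, X, T, V, W, O, and R), so the eccentricity of P is 2.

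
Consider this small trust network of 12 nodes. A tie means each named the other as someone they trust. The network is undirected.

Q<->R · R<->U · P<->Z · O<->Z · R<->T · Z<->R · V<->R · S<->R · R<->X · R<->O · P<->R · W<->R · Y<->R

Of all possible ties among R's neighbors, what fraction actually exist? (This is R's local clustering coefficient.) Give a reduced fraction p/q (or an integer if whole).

2/55

R's neighbors: O, P, Q, S, T, U, V, W, X, Y, and Z (k = 11).
Possible neighbor pairs: C(11,2) = 55. Edges among them: O–Z, P–Z → e = 2.
Clustering(R) = 2/55.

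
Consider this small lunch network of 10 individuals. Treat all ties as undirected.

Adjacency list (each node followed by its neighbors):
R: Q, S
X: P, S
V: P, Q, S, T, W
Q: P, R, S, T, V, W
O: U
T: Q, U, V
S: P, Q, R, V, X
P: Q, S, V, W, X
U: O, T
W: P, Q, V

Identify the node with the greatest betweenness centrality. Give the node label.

T

Unnormalized betweenness of each node: O:0, P:23/6, Q:34/3, R:0, S:9/2, T:14, U:8, V:19/3, W:0, X:0.
T has the largest value, 14, making it the main broker — the node through which the most shortest paths run.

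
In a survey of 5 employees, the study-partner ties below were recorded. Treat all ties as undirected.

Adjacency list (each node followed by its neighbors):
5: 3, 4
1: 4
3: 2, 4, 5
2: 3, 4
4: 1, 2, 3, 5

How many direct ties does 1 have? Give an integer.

1 is directly tied to 4. That is 1 neighbor, so the degree of 1 is 1.

1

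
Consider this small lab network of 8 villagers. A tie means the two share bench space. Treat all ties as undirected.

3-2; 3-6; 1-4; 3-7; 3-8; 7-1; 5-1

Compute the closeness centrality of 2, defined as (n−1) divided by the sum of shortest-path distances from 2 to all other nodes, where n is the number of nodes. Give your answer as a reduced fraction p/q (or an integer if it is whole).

Distances from 2: 1:3, 3:1, 4:4, 5:4, 6:2, 7:2, 8:2. Sum = 18.
n = 8, so closeness = 7/18.

7/18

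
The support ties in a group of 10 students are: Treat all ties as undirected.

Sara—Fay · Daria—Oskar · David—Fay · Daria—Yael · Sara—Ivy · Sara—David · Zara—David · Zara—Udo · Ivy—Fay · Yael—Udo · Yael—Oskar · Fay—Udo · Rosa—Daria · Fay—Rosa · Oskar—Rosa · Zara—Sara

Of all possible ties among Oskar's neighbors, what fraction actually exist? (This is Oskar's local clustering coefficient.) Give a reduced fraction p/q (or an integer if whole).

Oskar's neighbors: Daria, Rosa, and Yael (k = 3).
Possible neighbor pairs: C(3,2) = 3. Edges among them: Daria–Rosa, Daria–Yael → e = 2.
Clustering(Oskar) = 2/3.

2/3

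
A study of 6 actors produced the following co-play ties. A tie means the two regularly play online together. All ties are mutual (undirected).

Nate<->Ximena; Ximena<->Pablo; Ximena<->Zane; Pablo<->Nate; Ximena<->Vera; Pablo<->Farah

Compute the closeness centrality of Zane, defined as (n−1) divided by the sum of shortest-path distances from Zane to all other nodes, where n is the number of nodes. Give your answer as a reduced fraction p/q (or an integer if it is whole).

1/2

Distances from Zane: Farah:3, Nate:2, Pablo:2, Vera:2, Ximena:1. Sum = 10.
n = 6, so closeness = 5/10 = 1/2.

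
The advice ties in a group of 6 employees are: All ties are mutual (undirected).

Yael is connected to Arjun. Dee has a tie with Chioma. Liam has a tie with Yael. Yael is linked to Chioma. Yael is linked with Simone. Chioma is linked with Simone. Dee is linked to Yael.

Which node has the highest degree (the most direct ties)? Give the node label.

Yael

Degrees — Arjun:1, Chioma:3, Dee:2, Liam:1, Simone:2, Yael:5.
The maximum is 5, attained only by Yael.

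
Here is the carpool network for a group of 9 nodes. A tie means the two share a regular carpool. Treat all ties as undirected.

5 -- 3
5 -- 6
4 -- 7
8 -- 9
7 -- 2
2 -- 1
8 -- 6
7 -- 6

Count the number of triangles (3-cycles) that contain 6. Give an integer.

6's neighbors are 5, 7, and 8, but none of them are tied to each other, so no triangle contains 6.

0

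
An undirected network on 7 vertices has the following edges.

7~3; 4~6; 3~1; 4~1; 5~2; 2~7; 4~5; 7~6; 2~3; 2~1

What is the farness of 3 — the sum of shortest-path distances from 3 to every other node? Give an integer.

Distances from 3: 1:1, 2:1, 4:2, 5:2, 6:2, 7:1.
Sum = 1 + 1 + 2 + 2 + 2 + 1 = 9.

9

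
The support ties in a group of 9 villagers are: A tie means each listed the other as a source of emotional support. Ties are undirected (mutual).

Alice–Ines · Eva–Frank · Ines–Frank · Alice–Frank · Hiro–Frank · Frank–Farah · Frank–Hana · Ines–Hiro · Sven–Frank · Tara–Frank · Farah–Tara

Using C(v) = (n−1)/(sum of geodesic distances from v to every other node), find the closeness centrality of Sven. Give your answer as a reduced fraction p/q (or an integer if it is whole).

8/15

Distances from Sven: Alice:2, Eva:2, Farah:2, Frank:1, Hana:2, Hiro:2, Ines:2, Tara:2. Sum = 15.
n = 9, so closeness = 8/15.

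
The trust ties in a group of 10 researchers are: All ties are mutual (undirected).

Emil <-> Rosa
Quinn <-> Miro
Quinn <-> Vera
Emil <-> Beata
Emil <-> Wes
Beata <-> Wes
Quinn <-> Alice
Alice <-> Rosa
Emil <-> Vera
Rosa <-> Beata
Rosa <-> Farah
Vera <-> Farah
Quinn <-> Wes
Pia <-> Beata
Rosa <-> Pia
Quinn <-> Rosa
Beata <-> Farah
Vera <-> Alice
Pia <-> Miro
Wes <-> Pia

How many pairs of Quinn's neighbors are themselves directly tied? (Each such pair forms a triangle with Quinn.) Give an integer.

2

Quinn's neighbors: Alice, Miro, Rosa, Vera, and Wes.
Neighbor pairs that are themselves tied: Quinn–Alice–Rosa; Quinn–Alice–Vera. Each forms one triangle with Quinn, for 2 in total.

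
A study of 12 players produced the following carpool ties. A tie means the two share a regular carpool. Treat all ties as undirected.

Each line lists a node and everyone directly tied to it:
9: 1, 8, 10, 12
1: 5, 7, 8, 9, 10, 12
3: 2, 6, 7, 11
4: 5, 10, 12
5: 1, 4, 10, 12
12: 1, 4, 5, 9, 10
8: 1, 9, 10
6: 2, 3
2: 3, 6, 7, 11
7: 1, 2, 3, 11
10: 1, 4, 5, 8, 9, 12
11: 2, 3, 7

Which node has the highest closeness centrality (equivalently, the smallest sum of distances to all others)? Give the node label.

Farness (sum of distances to all others) for each node — 1:17, 2:25, 3:25, 4:29, 5:23, 6:34, 7:19, 8:24, 9:23, 10:21, 11:26, 12:22.
The smallest farness is 17, for 1, so 1 has the highest closeness.

1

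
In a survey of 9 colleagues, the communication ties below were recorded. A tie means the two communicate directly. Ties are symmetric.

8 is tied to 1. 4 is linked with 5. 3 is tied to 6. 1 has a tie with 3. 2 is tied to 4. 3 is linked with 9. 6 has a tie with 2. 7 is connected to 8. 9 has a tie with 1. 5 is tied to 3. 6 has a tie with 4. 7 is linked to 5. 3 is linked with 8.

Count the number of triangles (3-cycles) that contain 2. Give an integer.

2's neighbors: 4 and 6.
Neighbor pairs that are themselves tied: 2–4–6. Each forms one triangle with 2, for 1 in total.

1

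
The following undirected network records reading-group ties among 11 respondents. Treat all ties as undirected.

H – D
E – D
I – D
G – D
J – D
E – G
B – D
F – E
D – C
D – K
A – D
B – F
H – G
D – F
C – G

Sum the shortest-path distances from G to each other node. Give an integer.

16

Distances from G: A:2, B:2, C:1, D:1, E:1, F:2, H:1, I:2, J:2, K:2.
Sum = 2 + 2 + 1 + 1 + 1 + 2 + 1 + 2 + 2 + 2 = 16.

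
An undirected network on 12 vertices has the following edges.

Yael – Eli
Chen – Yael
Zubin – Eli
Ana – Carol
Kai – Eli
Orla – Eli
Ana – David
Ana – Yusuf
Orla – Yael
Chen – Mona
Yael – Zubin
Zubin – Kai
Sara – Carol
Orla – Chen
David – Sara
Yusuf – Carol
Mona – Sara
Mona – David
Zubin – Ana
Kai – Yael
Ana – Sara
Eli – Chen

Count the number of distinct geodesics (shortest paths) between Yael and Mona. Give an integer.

1

The shortest distance is 2, and the only length-2 path is Yael–Chen–Mona. So there is exactly 1 shortest path.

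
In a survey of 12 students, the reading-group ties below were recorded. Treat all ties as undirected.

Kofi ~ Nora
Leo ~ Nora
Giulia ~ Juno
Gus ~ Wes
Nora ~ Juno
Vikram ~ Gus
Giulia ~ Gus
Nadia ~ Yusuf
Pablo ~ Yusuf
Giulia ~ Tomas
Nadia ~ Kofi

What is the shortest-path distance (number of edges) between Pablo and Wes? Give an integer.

8

One shortest route is Pablo – Yusuf – Nadia – Kofi – Nora – Juno – Giulia – Gus – Wes, which uses 8 edges, and at distance 7 from Pablo we only reach {Gus, Tomas}, which does not include Wes. So d(Pablo,Wes) = 8.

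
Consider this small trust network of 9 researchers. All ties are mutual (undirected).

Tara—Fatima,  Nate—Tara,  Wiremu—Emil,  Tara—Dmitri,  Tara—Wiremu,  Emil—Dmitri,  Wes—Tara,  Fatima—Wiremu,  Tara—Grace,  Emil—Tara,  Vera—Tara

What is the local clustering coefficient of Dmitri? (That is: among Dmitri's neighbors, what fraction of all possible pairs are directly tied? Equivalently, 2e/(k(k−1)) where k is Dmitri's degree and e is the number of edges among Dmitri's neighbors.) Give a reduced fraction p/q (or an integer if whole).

Dmitri's neighbors: Emil and Tara (k = 2).
Possible neighbor pairs: C(2,2) = 1. Edges among them: Emil–Tara → e = 1.
Clustering(Dmitri) = 1/1.

1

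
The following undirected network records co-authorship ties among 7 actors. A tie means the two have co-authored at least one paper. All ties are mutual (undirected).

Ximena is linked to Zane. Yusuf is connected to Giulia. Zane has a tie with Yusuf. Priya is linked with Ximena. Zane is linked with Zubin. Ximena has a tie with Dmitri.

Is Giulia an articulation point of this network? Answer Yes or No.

Even without Giulia, every remaining node can still reach every other (the residual graph is connected), so Giulia is not a cut vertex.

No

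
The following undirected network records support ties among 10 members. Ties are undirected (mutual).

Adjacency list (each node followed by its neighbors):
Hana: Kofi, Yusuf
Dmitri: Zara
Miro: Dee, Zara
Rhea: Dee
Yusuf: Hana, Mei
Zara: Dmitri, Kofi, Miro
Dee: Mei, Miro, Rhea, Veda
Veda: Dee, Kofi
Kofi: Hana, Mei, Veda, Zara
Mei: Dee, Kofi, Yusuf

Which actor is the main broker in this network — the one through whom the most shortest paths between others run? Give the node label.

Kofi

Unnormalized betweenness of each node: Dee:71/6, Dmitri:0, Hana:11/6, Kofi:13, Mei:15/2, Miro:4, Rhea:0, Veda:5/3, Yusuf:7/6, Zara:10.
Kofi has the largest value, 13, making it the main broker — the node through which the most shortest paths run.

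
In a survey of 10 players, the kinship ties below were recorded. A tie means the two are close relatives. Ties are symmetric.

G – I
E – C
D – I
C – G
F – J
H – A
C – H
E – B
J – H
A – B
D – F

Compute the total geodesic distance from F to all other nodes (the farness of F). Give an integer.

23

Distances from F: A:3, B:4, C:3, D:1, E:4, G:3, H:2, I:2, J:1.
Sum = 3 + 4 + 3 + 1 + 4 + 3 + 2 + 2 + 1 = 23.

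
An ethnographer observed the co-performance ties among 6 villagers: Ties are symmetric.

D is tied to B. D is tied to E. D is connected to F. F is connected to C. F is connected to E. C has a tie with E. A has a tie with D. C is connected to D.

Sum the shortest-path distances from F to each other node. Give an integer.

7

Distances from F: A:2, B:2, C:1, D:1, E:1.
Sum = 2 + 2 + 1 + 1 + 1 = 7.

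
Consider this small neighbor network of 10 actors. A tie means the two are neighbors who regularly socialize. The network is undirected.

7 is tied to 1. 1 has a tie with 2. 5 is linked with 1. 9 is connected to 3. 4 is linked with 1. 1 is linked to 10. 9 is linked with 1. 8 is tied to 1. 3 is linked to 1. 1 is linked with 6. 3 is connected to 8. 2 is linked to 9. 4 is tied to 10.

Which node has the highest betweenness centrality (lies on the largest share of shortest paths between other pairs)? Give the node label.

Unnormalized betweenness of each node: 1:31, 2:0, 3:1/2, 4:0, 5:0, 6:0, 7:0, 8:0, 9:1/2, 10:0.
1 has the largest value, 31, making it the main broker — the node through which the most shortest paths run.

1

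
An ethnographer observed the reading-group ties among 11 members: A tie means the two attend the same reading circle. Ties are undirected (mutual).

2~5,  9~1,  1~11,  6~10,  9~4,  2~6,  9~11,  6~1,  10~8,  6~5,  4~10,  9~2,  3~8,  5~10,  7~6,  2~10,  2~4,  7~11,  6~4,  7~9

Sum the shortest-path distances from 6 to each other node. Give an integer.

15

Distances from 6: 1:1, 2:1, 3:3, 4:1, 5:1, 7:1, 8:2, 9:2, 10:1, 11:2.
Sum = 1 + 1 + 3 + 1 + 1 + 1 + 2 + 2 + 1 + 2 = 15.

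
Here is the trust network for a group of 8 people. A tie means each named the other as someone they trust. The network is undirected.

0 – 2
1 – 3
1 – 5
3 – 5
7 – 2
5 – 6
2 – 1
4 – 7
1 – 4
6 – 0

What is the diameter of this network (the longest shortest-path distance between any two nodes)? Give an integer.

Eccentricity of each node (its greatest distance to any other): 0:3, 1:2, 2:2, 3:3, 4:3, 5:3, 6:3, 7:3.
The maximum eccentricity is 3, realized for instance by the pair 3–7 via 3 – 1 – 4 – 7. So the diameter is 3.

3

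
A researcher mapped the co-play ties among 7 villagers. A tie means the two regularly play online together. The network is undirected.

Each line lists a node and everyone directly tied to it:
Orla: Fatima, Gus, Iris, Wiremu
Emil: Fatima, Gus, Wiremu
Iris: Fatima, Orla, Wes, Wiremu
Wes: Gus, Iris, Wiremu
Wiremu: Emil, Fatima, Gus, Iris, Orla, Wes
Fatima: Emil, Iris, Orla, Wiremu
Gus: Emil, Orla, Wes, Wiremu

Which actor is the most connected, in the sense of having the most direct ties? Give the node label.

Wiremu

Degrees — Emil:3, Fatima:4, Gus:4, Iris:4, Orla:4, Wes:3, Wiremu:6.
The maximum is 6, attained only by Wiremu.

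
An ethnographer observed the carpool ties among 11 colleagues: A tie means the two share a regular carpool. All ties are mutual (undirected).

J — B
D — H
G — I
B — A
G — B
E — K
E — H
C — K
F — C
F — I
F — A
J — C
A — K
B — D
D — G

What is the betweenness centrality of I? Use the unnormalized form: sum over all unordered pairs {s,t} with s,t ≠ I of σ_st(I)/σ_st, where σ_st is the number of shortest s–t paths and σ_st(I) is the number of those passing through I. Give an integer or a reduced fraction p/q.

Pairs whose geodesics pass through I — D–F: 1/2; H–F: 1/4; C–G: 1/2; F–G: 1.
All other pairs contribute 0.
Summing the contributions gives betweenness(I) = 9/4.

9/4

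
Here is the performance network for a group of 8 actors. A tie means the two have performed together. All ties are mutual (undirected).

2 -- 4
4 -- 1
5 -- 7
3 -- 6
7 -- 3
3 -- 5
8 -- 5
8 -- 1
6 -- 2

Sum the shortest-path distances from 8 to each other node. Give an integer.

14

Distances from 8: 1:1, 2:3, 3:2, 4:2, 5:1, 6:3, 7:2.
Sum = 1 + 3 + 2 + 2 + 1 + 3 + 2 = 14.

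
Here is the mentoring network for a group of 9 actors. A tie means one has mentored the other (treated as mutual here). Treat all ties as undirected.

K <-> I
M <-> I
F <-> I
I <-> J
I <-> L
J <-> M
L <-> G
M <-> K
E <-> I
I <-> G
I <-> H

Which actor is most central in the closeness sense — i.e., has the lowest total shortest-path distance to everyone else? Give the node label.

I

Farness (sum of distances to all others) for each node — E:15, F:15, G:14, H:15, I:8, J:14, K:14, L:14, M:13.
The smallest farness is 8, for I, so I has the highest closeness.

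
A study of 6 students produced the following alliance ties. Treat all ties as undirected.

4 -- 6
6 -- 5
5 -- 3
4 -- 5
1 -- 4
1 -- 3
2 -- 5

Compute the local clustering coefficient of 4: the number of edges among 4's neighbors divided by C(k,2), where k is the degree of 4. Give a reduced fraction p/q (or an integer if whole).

1/3

4's neighbors: 1, 5, and 6 (k = 3).
Possible neighbor pairs: C(3,2) = 3. Edges among them: 5–6 → e = 1.
Clustering(4) = 1/3.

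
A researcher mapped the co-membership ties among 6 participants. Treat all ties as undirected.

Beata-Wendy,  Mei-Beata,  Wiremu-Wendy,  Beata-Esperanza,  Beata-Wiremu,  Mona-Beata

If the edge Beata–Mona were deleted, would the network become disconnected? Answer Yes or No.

Yes

Without the Beata–Mona edge there is no alternate route between Beata and Mona, so the network disconnects. It is a bridge.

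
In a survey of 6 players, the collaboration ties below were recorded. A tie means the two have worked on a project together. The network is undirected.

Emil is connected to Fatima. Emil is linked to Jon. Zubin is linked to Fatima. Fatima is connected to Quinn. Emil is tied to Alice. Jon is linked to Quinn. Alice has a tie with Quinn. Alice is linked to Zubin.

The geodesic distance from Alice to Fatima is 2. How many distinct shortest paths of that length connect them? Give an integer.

3

The shortest distance is 2. The length-2 paths are: Alice–Quinn–Fatima; Alice–Emil–Fatima; Alice–Zubin–Fatima.
That gives 3 distinct shortest paths.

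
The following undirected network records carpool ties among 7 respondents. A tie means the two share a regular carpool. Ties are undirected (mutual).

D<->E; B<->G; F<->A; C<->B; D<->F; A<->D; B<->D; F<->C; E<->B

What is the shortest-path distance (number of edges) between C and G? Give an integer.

2

One shortest route is C – B – G, which uses 2 edges, and C and G are not directly tied, so nothing shorter exists. So d(C,G) = 2.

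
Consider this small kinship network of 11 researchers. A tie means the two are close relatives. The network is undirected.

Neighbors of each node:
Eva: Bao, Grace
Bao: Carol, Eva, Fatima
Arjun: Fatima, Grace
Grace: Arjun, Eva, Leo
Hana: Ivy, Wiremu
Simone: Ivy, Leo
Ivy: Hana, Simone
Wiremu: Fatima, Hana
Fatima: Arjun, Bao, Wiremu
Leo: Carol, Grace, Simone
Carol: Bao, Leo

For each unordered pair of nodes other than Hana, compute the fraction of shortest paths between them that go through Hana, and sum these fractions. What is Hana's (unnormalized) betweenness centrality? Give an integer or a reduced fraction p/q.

Pairs whose geodesics pass through Hana — Bao–Ivy: 1/2; Leo–Wiremu: 1/3; Simone–Wiremu: 1; Simone–Fatima: 1/3; Ivy–Wiremu: 1; Ivy–Fatima: 1; Ivy–Arjun: 1/2.
All other pairs contribute 0.
Summing the contributions gives betweenness(Hana) = 14/3.

14/3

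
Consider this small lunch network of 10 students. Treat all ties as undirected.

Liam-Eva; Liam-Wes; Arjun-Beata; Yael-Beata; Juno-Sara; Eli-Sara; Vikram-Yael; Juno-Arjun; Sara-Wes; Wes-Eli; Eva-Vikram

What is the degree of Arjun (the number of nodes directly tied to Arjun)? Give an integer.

Arjun is directly tied to Beata and Juno. That is 2 neighbors, so the degree of Arjun is 2.

2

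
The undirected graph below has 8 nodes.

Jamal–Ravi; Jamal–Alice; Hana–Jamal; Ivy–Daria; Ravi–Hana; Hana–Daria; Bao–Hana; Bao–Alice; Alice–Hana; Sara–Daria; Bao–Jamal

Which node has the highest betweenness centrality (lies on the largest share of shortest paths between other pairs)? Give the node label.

Unnormalized betweenness of each node: Alice:0, Bao:0, Daria:11, Hana:13, Ivy:0, Jamal:1, Ravi:0, Sara:0.
Hana has the largest value, 13, making it the main broker — the node through which the most shortest paths run.

Hana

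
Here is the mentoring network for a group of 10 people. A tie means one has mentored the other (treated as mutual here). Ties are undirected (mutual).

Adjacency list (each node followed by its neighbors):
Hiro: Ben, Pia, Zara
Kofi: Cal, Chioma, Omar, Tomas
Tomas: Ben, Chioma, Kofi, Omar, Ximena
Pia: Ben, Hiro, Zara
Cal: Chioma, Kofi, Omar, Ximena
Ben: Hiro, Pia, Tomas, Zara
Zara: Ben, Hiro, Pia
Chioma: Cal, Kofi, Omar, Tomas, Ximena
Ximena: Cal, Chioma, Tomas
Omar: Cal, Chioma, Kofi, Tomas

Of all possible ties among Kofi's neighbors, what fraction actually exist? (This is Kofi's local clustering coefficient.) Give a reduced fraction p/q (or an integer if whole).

Kofi's neighbors: Cal, Chioma, Omar, and Tomas (k = 4).
Possible neighbor pairs: C(4,2) = 6. Edges among them: Cal–Chioma, Cal–Omar, Chioma–Omar, Chioma–Tomas, Omar–Tomas → e = 5.
Clustering(Kofi) = 5/6.

5/6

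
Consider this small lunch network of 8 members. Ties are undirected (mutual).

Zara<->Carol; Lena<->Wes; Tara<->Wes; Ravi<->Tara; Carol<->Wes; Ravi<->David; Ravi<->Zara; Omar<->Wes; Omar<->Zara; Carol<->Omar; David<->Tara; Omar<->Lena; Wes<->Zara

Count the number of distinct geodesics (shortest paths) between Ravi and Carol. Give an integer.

The shortest distance is 2, and the only length-2 path is Ravi–Zara–Carol. So there is exactly 1 shortest path.

1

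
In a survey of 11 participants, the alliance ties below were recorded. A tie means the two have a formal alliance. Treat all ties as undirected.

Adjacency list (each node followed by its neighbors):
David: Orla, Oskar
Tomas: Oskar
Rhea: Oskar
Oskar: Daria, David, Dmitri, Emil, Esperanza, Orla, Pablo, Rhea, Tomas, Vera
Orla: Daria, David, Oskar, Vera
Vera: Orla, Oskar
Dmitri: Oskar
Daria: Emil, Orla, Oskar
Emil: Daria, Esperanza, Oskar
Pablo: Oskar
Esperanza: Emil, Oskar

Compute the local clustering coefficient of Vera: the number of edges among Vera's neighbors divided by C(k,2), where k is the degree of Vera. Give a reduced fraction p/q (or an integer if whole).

1

Vera's neighbors: Orla and Oskar (k = 2).
Possible neighbor pairs: C(2,2) = 1. Edges among them: Orla–Oskar → e = 1.
Clustering(Vera) = 1/1.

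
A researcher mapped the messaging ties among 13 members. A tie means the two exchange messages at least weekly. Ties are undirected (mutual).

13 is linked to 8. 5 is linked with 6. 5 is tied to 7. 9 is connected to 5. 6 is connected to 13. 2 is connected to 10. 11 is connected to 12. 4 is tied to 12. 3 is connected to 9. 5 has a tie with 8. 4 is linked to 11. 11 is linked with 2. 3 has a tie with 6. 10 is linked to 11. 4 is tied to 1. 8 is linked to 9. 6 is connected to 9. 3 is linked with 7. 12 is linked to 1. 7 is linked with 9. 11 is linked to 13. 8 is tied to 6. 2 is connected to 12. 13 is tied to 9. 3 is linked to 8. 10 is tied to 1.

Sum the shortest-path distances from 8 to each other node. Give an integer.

Distances from 8: 1:4, 2:3, 3:1, 4:3, 5:1, 6:1, 7:2, 9:1, 10:3, 11:2, 12:3, 13:1.
Sum = 4 + 3 + 1 + 3 + 1 + 1 + 2 + 1 + 3 + 2 + 3 + 1 = 25.

25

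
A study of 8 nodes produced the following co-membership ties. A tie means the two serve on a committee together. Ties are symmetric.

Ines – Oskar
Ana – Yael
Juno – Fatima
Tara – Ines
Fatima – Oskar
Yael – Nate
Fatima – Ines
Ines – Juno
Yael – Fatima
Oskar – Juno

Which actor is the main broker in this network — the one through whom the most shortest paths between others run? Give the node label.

Fatima

Unnormalized betweenness of each node: Ana:0, Fatima:12, Ines:6, Juno:0, Nate:0, Oskar:0, Tara:0, Yael:11.
Fatima has the largest value, 12, making it the main broker — the node through which the most shortest paths run.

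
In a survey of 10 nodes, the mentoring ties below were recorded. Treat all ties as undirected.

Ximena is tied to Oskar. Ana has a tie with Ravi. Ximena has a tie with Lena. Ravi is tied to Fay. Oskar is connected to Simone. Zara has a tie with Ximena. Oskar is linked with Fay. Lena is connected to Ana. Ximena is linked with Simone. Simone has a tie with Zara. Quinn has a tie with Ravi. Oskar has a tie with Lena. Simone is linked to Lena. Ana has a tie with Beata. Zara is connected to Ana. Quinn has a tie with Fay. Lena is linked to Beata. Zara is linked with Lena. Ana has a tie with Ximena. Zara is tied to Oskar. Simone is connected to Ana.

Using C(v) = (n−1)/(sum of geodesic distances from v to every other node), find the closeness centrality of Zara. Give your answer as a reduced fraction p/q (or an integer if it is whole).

9/14

Distances from Zara: Ana:1, Beata:2, Fay:2, Lena:1, Oskar:1, Quinn:3, Ravi:2, Simone:1, Ximena:1. Sum = 14.
n = 10, so closeness = 9/14.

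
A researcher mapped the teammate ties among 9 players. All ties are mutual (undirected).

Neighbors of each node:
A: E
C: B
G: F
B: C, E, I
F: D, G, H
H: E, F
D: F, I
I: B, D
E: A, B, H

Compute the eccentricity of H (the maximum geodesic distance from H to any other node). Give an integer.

Distances from H: A:2, B:2, C:3, D:2, E:1, F:1, G:2, I:3.
The largest is 3 (to I and C), so the eccentricity of H is 3.

3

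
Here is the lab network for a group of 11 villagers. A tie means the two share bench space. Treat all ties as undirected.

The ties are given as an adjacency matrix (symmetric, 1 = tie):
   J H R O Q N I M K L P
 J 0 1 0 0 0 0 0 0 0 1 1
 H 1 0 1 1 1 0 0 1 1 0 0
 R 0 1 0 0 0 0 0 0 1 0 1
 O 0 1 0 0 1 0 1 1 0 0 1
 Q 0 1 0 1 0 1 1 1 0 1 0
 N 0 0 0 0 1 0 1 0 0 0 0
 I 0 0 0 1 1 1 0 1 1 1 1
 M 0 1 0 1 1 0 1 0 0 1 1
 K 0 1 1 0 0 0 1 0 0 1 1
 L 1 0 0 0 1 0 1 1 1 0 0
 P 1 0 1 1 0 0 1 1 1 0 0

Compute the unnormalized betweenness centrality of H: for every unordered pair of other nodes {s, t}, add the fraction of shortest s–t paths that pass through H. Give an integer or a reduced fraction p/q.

17/3

Pairs whose geodesics pass through H — J–R: 1/2; J–O: 1/2; J–Q: 1/2; J–N: 1/4; J–M: 1/3; J–K: 1/3; R–O: 1/2; R–Q: 1; R–N: 1/3; R–M: 1/2; O–K: 1/3; Q–K: 1/3; M–K: 1/4.
All other pairs contribute 0.
Summing the contributions gives betweenness(H) = 17/3.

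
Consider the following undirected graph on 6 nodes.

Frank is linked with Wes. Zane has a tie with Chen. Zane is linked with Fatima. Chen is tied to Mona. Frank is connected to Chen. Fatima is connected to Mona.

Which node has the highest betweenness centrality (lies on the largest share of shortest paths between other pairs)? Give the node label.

Chen

Unnormalized betweenness of each node: Chen:13/2, Fatima:1/2, Frank:4, Mona:3/2, Wes:0, Zane:3/2.
Chen has the largest value, 13/2, making it the main broker — the node through which the most shortest paths run.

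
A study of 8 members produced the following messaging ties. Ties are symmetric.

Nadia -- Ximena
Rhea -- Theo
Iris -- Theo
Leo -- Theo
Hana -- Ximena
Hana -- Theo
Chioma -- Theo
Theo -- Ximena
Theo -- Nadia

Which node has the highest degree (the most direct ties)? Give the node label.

Degrees — Chioma:1, Hana:2, Iris:1, Leo:1, Nadia:2, Rhea:1, Theo:7, Ximena:3.
The maximum is 7, attained only by Theo.

Theo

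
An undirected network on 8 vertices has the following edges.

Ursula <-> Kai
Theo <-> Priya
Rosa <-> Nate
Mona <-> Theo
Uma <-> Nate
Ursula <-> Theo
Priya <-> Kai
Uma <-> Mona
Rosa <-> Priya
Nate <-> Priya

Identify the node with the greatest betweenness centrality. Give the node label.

Unnormalized betweenness of each node: Kai:3/2, Mona:2, Nate:7/2, Priya:17/2, Rosa:0, Theo:6, Uma:3/2, Ursula:1.
Priya has the largest value, 17/2, making it the main broker — the node through which the most shortest paths run.

Priya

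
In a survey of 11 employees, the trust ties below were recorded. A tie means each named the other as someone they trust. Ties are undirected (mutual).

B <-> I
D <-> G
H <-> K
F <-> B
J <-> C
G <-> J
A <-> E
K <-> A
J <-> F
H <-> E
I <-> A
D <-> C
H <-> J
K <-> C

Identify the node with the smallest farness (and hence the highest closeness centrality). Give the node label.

J

Farness (sum of distances to all others) for each node — A:22, B:25, C:20, D:27, E:24, F:22, G:25, H:20, I:25, J:18, K:20.
The smallest farness is 18, for J, so J has the highest closeness.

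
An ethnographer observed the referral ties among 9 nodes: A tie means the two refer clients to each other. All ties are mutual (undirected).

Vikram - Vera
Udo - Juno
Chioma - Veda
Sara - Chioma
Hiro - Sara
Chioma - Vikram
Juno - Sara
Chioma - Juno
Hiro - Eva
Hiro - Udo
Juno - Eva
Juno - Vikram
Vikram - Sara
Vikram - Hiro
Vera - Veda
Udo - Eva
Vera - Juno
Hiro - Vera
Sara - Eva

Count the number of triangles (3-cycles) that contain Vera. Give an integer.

2

Vera's neighbors: Hiro, Juno, Veda, and Vikram.
Neighbor pairs that are themselves tied: Vera–Hiro–Vikram; Vera–Juno–Vikram. Each forms one triangle with Vera, for 2 in total.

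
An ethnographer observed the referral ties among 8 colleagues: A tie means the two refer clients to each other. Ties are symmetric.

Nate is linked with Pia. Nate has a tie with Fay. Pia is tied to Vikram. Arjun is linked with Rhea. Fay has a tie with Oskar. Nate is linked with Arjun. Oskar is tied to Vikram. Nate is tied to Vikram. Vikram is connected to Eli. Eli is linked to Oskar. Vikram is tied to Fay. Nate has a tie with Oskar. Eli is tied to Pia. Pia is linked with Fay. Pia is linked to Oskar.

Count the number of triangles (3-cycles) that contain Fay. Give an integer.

Fay's neighbors: Nate, Oskar, Pia, and Vikram.
Neighbor pairs that are themselves tied: Fay–Nate–Oskar; Fay–Nate–Pia; Fay–Nate–Vikram; Fay–Oskar–Pia; Fay–Oskar–Vikram; Fay–Pia–Vikram. Each forms one triangle with Fay, for 6 in total.

6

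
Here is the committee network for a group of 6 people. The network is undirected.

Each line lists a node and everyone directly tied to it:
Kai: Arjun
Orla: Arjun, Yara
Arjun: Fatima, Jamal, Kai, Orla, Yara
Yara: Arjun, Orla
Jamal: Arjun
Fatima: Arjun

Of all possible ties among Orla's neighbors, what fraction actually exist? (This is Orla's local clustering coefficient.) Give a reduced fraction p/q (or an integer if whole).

1

Orla's neighbors: Arjun and Yara (k = 2).
Possible neighbor pairs: C(2,2) = 1. Edges among them: Arjun–Yara → e = 1.
Clustering(Orla) = 1/1.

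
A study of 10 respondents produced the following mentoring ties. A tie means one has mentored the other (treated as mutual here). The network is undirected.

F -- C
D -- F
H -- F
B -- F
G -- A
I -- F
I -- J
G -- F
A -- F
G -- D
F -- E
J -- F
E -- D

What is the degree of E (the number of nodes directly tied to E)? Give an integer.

E is directly tied to D and F. That is 2 neighbors, so the degree of E is 2.

2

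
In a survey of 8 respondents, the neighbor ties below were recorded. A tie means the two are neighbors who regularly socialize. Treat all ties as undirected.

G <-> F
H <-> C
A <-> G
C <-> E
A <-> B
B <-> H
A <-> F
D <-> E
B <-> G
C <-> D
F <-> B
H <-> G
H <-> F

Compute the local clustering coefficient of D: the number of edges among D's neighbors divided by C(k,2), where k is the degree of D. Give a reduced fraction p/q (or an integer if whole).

1

D's neighbors: C and E (k = 2).
Possible neighbor pairs: C(2,2) = 1. Edges among them: C–E → e = 1.
Clustering(D) = 1/1.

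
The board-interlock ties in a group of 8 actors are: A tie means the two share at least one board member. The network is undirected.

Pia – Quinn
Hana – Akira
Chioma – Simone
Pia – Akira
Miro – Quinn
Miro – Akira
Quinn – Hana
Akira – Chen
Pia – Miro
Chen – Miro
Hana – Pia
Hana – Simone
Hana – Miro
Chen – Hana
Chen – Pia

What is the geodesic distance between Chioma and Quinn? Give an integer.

One shortest route is Chioma – Simone – Hana – Quinn, which uses 3 edges, and at distance 2 from Chioma we only reach {Hana}, which does not include Quinn. So d(Chioma,Quinn) = 3.

3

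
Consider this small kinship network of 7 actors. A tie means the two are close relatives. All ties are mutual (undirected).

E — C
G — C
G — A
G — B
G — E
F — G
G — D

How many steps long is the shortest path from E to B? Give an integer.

One shortest route is E – G – B, which uses 2 edges, and E and B are not directly tied, so nothing shorter exists. So d(E,B) = 2.

2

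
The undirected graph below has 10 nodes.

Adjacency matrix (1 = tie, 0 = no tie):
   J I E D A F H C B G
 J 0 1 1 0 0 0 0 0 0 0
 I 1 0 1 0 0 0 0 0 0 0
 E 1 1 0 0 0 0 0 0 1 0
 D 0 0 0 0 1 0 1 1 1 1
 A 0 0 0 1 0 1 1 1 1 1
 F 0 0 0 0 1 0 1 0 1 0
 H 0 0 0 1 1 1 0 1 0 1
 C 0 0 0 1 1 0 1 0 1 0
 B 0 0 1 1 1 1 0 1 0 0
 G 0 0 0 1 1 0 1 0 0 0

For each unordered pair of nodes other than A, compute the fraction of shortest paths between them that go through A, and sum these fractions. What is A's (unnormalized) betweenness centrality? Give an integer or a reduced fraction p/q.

Pairs whose geodesics pass through A — J–H: 1/4; J–G: 1/2; I–H: 1/4; I–G: 1/2; E–H: 1/4; E–G: 1/2; D–F: 1/3; F–C: 1/3; F–G: 1/2; H–B: 1/4; C–G: 1/3; B–G: 1/2.
All other pairs contribute 0.
Summing the contributions gives betweenness(A) = 9/2.

9/2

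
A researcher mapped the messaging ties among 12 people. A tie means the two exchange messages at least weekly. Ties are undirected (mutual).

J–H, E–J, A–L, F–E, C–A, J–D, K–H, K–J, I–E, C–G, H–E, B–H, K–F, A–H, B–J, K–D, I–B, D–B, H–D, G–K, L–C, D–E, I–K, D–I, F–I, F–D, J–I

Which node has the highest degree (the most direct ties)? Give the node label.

Degrees — A:3, B:4, C:3, D:7, E:5, F:4, G:2, H:6, I:6, J:6, K:6, L:2.
The maximum is 7, attained only by D.

D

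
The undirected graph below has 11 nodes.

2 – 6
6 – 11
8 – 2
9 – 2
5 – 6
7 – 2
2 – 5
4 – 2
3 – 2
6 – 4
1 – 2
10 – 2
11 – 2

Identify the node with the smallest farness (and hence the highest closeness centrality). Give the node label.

2

Farness (sum of distances to all others) for each node — 1:19, 2:10, 3:19, 4:18, 5:18, 6:16, 7:19, 8:19, 9:19, 10:19, 11:18.
The smallest farness is 10, for 2, so 2 has the highest closeness.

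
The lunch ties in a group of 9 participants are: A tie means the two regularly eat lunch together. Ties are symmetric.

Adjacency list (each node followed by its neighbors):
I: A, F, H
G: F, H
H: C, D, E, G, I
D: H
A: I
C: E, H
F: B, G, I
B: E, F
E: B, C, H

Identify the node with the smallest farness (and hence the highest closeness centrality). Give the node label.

Farness (sum of distances to all others) for each node — A:20, B:16, C:16, D:18, E:14, F:15, G:15, H:11, I:13.
The smallest farness is 11, for H, so H has the highest closeness.

H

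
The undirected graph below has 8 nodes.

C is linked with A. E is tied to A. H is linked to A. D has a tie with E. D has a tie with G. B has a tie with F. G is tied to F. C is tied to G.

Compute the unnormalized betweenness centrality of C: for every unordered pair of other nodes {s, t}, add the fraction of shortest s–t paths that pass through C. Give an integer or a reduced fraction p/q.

6

Pairs whose geodesics pass through C — B–A: 1; B–H: 1; F–A: 1; F–H: 1; G–A: 1; G–H: 1.
All other pairs contribute 0.
Summing the contributions gives betweenness(C) = 6.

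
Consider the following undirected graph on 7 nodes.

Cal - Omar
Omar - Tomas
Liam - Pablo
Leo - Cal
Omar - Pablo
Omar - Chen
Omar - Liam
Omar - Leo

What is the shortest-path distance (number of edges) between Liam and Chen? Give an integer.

One shortest route is Liam – Omar – Chen, which uses 2 edges, and Liam and Chen are not directly tied, so nothing shorter exists. So d(Liam,Chen) = 2.

2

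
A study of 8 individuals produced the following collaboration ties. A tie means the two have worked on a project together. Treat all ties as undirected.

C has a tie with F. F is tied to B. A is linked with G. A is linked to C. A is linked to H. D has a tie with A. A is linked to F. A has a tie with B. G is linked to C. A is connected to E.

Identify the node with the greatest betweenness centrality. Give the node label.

A

Unnormalized betweenness of each node: A:17, B:0, C:1/2, D:0, E:0, F:1/2, G:0, H:0.
A has the largest value, 17, making it the main broker — the node through which the most shortest paths run.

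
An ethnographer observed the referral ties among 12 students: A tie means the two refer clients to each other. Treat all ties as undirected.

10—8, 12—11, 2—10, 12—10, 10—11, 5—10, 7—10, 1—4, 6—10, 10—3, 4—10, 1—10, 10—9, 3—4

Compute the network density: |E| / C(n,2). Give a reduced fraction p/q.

7/33

There are 14 edges and 12 nodes, so the maximum possible is C(12,2) = 66.
Density = 14/66 = 7/33.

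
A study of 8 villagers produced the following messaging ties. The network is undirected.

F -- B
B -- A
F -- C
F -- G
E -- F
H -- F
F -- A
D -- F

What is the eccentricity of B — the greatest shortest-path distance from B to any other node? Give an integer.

Distances from B: A:1, C:2, D:2, E:2, F:1, G:2, H:2.
The largest is 2 (to D, E, H, G, and C), so the eccentricity of B is 2.

2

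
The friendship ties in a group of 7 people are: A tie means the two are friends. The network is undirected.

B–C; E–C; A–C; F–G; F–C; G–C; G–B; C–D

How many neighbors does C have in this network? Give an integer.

C is directly tied to A, B, D, E, F, and G. That is 6 neighbors, so the degree of C is 6.

6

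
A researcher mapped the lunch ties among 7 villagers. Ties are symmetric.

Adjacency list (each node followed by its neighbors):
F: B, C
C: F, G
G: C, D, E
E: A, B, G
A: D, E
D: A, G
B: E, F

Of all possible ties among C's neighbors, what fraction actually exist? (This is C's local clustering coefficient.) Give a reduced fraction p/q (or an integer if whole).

C's neighbors: F and G (k = 2).
Possible neighbor pairs: C(2,2) = 1. Edges among them: none → e = 0.
Clustering(C) = 0/1.

0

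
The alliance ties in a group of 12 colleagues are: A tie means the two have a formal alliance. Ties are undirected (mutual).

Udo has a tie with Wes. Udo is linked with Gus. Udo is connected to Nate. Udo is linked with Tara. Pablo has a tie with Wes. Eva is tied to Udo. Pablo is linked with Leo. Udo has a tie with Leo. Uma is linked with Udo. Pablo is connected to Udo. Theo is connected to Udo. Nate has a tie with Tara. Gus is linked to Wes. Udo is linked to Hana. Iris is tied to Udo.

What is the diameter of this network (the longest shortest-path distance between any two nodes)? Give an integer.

Eccentricity of each node (its greatest distance to any other): Eva:2, Gus:2, Hana:2, Iris:2, Leo:2, Nate:2, Pablo:2, Tara:2, Theo:2, Udo:1, Uma:2, Wes:2.
The maximum eccentricity is 2, realized for instance by the pair Uma–Wes via Uma – Udo – Wes. So the diameter is 2.

2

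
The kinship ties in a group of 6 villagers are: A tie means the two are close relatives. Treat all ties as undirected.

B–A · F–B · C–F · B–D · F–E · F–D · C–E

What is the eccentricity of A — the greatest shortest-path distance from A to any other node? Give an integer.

3

Distances from A: B:1, C:3, D:2, E:3, F:2.
The largest is 3 (to E and C), so the eccentricity of A is 3.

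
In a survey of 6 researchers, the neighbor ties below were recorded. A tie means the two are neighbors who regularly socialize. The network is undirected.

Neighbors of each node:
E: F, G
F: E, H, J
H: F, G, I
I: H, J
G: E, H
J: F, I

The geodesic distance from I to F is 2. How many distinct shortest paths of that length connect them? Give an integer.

2

The shortest distance is 2. The length-2 paths are: I–H–F; I–J–F.
That gives 2 distinct shortest paths.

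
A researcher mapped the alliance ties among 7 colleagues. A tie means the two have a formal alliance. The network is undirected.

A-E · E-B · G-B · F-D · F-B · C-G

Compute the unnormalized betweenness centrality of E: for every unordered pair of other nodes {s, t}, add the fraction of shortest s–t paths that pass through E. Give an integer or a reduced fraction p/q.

Pairs whose geodesics pass through E — A–F: 1; A–B: 1; A–G: 1; A–D: 1; A–C: 1.
All other pairs contribute 0.
Summing the contributions gives betweenness(E) = 5.

5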